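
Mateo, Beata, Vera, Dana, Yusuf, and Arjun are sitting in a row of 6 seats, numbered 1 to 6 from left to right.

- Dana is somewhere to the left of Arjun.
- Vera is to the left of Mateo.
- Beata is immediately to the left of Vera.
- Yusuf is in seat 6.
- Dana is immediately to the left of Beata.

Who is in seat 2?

With clues 1–3, Mateo is ruled out for seat 2.
With clues 1–4, Dana and Yusuf are ruled out for seat 2.
With clues 1–5, Arjun and Vera are ruled out for seat 2.
So seat 2 is Beata.

Beata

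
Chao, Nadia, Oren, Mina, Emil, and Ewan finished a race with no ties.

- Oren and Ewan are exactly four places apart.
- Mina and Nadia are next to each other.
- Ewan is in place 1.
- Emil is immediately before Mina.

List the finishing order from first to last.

Ewan, Emil, Mina, Nadia, Oren, Chao

From clue 1: Oren is in {1,2,5,6}.
From clues 1–2: Nadia is in {2,3,4,5}.
From clues 1–3: Ewan → place 1, Oren → place 5.
From clues 1–4: Emil → place 2, Mina → place 3, Nadia → place 4, Chao → place 6.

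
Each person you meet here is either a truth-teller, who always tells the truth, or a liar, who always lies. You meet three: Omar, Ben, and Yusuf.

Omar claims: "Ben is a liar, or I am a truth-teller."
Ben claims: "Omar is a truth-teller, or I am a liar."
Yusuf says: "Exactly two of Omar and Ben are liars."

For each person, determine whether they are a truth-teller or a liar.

Omar: truth-teller, Ben: truth-teller, Yusuf: liar

Consider Omar. Suppose Omar is a liar.
Then whichever role Ben has, Ben's statement has the wrong truth value — contradiction.
So Omar is a truth-teller.
With that fixed, Ben's statement is true, so Ben is a truth-teller.
With that fixed, Yusuf's statement is false, so Yusuf is a liar.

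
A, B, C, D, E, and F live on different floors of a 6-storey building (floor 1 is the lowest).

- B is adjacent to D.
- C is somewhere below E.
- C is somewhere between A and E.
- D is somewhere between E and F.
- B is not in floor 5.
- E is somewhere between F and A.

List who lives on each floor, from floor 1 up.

From clues 1–2: C is in {1,2,3,4,5}.
From clues 1–3: A is in {1,2,3,4}.
From clues 1–4: E is in {3,6}.
From clues 1–6: A → floor 1, C → floor 2, E → floor 3, B → floor 4, D → floor 5, F → floor 6.

A, C, E, B, D, F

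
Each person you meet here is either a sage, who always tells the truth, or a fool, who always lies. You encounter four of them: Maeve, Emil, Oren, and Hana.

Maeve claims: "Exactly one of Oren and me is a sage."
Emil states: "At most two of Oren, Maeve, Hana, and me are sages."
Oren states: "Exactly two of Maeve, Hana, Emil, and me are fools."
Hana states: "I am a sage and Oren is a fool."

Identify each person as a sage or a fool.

Consider Maeve. Suppose Maeve is a sage.
Then no assignment of the remaining roles makes every statement match its speaker's type — contradiction.
So Maeve is a fool.
Consider Emil. Suppose Emil is a fool.
Then Emil's own statement would have to be false, but it can't be — contradiction.
So Emil is a sage.
Consider Oren. Suppose Oren is a sage.
Then Maeve's statement comes out true, contradicting Maeve being a fool.
So Oren is a fool.
Consider Hana. Suppose Hana is a sage.
Then Oren's statement comes out true, contradicting Oren being a fool.
So Hana is a fool.

Maeve: fool, Emil: sage, Oren: fool, Hana: fool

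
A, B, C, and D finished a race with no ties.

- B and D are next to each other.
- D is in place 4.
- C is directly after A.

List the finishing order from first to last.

A, C, B, D

From clues 1–2: B → place 3, D → place 4.
From clues 1–3: A → place 1, C → place 2.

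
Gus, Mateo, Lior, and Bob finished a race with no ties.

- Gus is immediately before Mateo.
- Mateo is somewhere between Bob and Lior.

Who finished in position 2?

With clues 1–2, Bob, Lior, and Mateo are ruled out for place 2.
So place 2 is Gus.

Gus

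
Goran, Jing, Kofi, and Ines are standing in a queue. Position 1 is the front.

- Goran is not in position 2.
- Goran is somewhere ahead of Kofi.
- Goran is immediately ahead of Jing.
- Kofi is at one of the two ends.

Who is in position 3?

Ines

With clues 1–3, Goran and Jing are ruled out for position 3.
With clues 1–4, Kofi is ruled out for position 3.
So position 3 is Ines.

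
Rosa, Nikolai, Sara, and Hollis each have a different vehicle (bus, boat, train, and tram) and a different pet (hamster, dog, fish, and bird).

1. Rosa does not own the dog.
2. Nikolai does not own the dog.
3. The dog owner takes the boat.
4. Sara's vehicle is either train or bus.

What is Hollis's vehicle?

With clues 1–4, bus, train, and tram are impossible for Hollis's vehicle.
That leaves boat.

boat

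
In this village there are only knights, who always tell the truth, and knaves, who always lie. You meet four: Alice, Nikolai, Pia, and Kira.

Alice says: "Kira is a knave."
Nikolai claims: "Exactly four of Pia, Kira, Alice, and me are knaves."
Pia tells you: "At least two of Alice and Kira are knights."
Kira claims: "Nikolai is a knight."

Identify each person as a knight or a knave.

Alice: knight, Nikolai: knave, Pia: knave, Kira: knave

Consider Alice. Suppose Alice is a knave.
Then no assignment of the remaining roles makes every statement match its speaker's type — contradiction.
So Alice is a knight.
With that fixed, Nikolai's statement is false, so Nikolai is a knave.
With that fixed, Kira's statement is false, so Kira is a knave.
With that fixed, Pia's statement is false, so Pia is a knave.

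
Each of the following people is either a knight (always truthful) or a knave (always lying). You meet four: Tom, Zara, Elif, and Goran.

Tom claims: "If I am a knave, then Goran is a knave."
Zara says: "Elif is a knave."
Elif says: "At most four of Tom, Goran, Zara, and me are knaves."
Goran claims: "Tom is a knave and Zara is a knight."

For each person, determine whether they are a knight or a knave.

Tom: knight, Zara: knave, Elif: knight, Goran: knave

Regardless of anyone's role, Elif's statement is true, so Elif is a knight.
With that fixed, Zara's statement is false, so Zara is a knave.
With that fixed, Goran's statement is false, so Goran is a knave.
With that fixed, Tom's statement is true, so Tom is a knight.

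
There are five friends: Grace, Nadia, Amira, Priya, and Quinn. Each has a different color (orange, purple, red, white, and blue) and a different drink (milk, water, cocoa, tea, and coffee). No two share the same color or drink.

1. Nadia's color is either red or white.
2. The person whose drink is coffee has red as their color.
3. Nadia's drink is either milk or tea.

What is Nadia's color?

white

Clue 1 rules out blue, orange, and purple for Nadia's color.
With clues 1–3, red is impossible for Nadia's color.
That leaves white.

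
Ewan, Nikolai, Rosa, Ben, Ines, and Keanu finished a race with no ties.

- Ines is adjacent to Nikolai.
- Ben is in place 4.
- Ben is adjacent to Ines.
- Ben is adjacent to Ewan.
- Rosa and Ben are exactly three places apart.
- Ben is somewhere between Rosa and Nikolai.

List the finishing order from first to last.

Rosa, Keanu, Ewan, Ben, Ines, Nikolai

From clues 1–2: Ben → place 4.
From clues 1–3: Nikolai is in {2,6}.
From clues 1–4: Ewan is in {3,5}.
From clues 1–5: Rosa → place 1.
From clues 1–6: Keanu → place 2, Ewan → place 3, Ines → place 5, Nikolai → place 6.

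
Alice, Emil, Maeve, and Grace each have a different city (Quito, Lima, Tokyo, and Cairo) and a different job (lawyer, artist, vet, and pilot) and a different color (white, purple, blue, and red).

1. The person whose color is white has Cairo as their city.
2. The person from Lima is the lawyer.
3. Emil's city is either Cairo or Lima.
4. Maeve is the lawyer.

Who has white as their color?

Emil

With clues 1–4, Alice, Grace, and Maeve are impossible for the one with color white.
That leaves Emil.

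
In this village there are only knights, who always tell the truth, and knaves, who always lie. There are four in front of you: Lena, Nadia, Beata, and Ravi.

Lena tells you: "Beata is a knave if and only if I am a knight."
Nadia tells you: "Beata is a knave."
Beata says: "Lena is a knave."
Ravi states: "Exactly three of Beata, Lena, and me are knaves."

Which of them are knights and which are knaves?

Lena: knight, Nadia: knight, Beata: knave, Ravi: knave

Consider Lena. Suppose Lena is a knave.
Then no assignment of the remaining roles makes every statement match its speaker's type — contradiction.
So Lena is a knight.
With that fixed, Beata's statement is false, so Beata is a knave.
With that fixed, Ravi's statement is false, so Ravi is a knave.
With that fixed, Nadia's statement is true, so Nadia is a knight.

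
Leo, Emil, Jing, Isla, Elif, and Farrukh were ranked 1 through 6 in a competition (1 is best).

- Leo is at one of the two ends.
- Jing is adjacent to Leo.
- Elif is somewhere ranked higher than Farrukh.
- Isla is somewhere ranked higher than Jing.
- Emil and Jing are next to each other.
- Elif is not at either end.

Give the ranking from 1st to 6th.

From clue 1: Leo is in {1,6}.
From clues 1–4: Jing → rank 5, Leo → rank 6.
From clues 1–5: Emil → rank 4.
From clues 1–6: Isla → rank 1, Elif → rank 2, Farrukh → rank 3.

Isla, Elif, Farrukh, Emil, Jing, Leo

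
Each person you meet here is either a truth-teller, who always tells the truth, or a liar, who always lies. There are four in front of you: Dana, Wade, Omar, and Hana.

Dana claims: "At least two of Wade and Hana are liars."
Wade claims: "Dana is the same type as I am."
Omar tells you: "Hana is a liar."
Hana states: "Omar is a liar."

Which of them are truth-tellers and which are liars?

Dana: truth-teller, Wade: liar, Omar: truth-teller, Hana: liar

Consider Dana. Suppose Dana is a liar.
Then whichever role Wade has, Wade's statement has the wrong truth value — contradiction.
So Dana is a truth-teller.
Consider Wade. Suppose Wade is a truth-teller.
Then Dana's statement comes out false, contradicting Dana being a truth-teller.
So Wade is a liar.
Consider Omar. Suppose Omar is a liar.
Then no assignment of the remaining roles makes every statement match its speaker's type — contradiction.
So Omar is a truth-teller.
With that fixed, Hana's statement is false, so Hana is a liar.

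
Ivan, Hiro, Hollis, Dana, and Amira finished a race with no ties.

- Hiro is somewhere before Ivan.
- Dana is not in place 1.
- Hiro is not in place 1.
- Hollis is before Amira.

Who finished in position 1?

Hollis

With clue 1, Ivan is ruled out for place 1.
With clues 1–2, Dana is ruled out for place 1.
With clues 1–3, Hiro is ruled out for place 1.
With clues 1–4, Amira is ruled out for place 1.
So place 1 is Hollis.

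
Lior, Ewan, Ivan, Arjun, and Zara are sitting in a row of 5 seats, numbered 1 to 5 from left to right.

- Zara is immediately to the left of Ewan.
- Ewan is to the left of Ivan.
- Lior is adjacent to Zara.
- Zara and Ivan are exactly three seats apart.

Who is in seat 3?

Ewan

With clues 1–3, Arjun, Ivan, and Lior are ruled out for seat 3.
With clues 1–4, Zara is ruled out for seat 3.
So seat 3 is Ewan.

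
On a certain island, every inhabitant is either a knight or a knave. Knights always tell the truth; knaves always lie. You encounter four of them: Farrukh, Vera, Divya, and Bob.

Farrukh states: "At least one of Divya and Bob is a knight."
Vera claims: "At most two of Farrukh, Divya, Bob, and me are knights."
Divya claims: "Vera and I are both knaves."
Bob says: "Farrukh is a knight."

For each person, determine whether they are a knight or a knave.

Farrukh: knave, Vera: knight, Divya: knave, Bob: knave

Consider Farrukh. Suppose Farrukh is a knight.
Then no assignment of the remaining roles makes every statement match its speaker's type — contradiction.
So Farrukh is a knave.
With that fixed, Bob's statement is false, so Bob is a knave.
With that fixed, Vera's statement is true, so Vera is a knight.
With that fixed, Divya's statement is false, so Divya is a knave.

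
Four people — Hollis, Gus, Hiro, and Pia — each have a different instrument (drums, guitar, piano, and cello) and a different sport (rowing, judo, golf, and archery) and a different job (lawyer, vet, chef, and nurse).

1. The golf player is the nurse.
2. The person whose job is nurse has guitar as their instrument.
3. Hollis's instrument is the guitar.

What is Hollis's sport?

golf

With clues 1–3, archery, judo, and rowing are impossible for Hollis's sport.
That leaves golf.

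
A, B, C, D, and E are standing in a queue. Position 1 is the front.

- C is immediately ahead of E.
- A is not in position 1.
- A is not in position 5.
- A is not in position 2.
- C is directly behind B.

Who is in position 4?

With clues 1–4, E is ruled out for position 4.
With clues 1–5, B, C, and D are ruled out for position 4.
So position 4 is A.

A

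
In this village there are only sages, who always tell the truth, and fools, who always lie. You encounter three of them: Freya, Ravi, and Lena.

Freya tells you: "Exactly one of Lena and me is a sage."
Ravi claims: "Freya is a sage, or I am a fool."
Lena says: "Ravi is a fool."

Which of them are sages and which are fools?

Freya: sage, Ravi: sage, Lena: fool

Consider Freya. Suppose Freya is a fool.
Then whichever role Ravi has, Ravi's statement has the wrong truth value — contradiction.
So Freya is a sage.
With that fixed, Ravi's statement is true, so Ravi is a sage.
With that fixed, Lena's statement is false, so Lena is a fool.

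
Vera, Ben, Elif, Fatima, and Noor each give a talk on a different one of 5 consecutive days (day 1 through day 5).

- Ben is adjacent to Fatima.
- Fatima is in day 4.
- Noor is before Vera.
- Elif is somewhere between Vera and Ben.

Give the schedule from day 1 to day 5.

Noor, Vera, Elif, Fatima, Ben

From clues 1–2: Fatima → day 4.
From clues 1–3: Ben is in {3,5}.
From clues 1–4: Noor → day 1, Vera → day 2, Elif → day 3, Ben → day 5.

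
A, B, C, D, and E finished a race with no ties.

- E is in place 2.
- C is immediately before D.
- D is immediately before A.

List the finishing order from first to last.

B, E, C, D, A

From clue 1: E → place 2.
From clues 1–2: C is in {3,4}.
From clues 1–3: B → place 1, C → place 3, D → place 4, A → place 5.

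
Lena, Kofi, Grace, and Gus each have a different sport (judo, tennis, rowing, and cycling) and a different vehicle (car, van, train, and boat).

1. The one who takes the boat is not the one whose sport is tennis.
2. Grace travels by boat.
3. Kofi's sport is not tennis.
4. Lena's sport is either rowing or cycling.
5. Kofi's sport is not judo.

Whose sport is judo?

Grace

With clues 1–4, Gus and Lena are impossible for the one with sport judo.
With clues 1–5, Kofi is impossible for the one with sport judo.
That leaves Grace.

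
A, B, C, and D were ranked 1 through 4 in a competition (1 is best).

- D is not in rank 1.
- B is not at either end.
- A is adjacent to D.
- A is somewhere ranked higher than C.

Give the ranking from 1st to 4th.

From clue 1: D is in {2,3,4}.
From clues 1–2: B is in {2,3}.
From clues 1–4: A → rank 1, D → rank 2, B → rank 3, C → rank 4.

A, D, B, C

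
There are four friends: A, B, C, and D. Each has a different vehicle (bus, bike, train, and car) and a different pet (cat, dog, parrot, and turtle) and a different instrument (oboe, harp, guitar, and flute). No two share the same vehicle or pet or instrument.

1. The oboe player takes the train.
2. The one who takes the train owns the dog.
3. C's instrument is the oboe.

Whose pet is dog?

With clues 1–3, A, B, and D are impossible for the one with pet dog.
That leaves C.

C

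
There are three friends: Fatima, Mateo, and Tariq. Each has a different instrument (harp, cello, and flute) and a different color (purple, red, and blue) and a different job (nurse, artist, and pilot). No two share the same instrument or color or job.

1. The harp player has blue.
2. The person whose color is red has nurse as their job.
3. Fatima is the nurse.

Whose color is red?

With clues 1–3, Mateo and Tariq are impossible for the one with color red.
That leaves Fatima.

Fatima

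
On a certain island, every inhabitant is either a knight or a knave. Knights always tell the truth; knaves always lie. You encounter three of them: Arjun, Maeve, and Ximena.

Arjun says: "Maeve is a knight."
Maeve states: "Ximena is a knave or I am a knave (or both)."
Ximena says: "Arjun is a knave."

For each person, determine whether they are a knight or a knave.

Consider Arjun. Suppose Arjun is a knave.
Then no assignment of the remaining roles makes every statement match its speaker's type — contradiction.
So Arjun is a knight.
With that fixed, Ximena's statement is false, so Ximena is a knave.
With that fixed, Maeve's statement is true, so Maeve is a knight.

Arjun: knight, Maeve: knight, Ximena: knave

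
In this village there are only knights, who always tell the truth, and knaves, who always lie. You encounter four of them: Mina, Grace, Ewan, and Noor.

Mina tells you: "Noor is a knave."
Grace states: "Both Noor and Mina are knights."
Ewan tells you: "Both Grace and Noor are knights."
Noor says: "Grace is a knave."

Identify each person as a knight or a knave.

Mina: knave, Grace: knave, Ewan: knave, Noor: knight

Consider Mina. Suppose Mina is a knight.
Then no assignment of the remaining roles makes every statement match its speaker's type — contradiction.
So Mina is a knave.
With that fixed, Grace's statement is false, so Grace is a knave.
With that fixed, Ewan's statement is false, so Ewan is a knave.
With that fixed, Noor's statement is true, so Noor is a knight.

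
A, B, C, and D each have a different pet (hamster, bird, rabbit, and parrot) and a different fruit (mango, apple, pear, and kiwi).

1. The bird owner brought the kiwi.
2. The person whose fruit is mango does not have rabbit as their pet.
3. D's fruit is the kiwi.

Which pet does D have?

With clues 1–3, hamster, parrot, and rabbit are impossible for D's pet.
That leaves bird.

bird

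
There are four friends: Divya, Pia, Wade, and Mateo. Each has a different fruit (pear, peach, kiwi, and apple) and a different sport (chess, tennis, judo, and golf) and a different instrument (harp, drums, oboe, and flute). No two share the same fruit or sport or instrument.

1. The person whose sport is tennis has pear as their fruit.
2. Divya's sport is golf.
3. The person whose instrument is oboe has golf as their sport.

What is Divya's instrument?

oboe

With clues 1–3, drums, flute, and harp are impossible for Divya's instrument.
That leaves oboe.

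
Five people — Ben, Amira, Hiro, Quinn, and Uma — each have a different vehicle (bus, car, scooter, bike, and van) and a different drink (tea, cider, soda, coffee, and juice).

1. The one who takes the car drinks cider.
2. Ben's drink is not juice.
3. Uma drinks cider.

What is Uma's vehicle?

car

With clues 1–3, bike, bus, scooter, and van are impossible for Uma's vehicle.
That leaves car.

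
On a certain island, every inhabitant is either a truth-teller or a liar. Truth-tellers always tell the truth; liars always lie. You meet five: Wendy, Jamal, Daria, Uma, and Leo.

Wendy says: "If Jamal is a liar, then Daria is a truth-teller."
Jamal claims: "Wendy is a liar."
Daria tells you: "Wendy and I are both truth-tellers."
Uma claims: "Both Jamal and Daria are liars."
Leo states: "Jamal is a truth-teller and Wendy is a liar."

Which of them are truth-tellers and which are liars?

Consider Wendy. Suppose Wendy is a liar.
Then no assignment of the remaining roles makes every statement match its speaker's type — contradiction.
So Wendy is a truth-teller.
With that fixed, Jamal's statement is false, so Jamal is a liar.
With that fixed, Leo's statement is false, so Leo is a liar.
Consider Daria. Suppose Daria is a liar.
Then Wendy's statement comes out false, contradicting Wendy being a truth-teller.
So Daria is a truth-teller.
With that fixed, Uma's statement is false, so Uma is a liar.

Wendy: truth-teller, Jamal: liar, Daria: truth-teller, Uma: liar, Leo: liar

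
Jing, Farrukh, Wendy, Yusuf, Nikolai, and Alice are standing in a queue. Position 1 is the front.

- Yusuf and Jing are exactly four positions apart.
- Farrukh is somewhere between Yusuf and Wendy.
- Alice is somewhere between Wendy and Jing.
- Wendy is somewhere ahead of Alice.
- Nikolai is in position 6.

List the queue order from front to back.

From clue 1: Jing is in {1,2,5,6}.
From clues 1–3: Wendy is in {3,4}.
From clues 1–4: Jing is in {5,6}.
From clues 1–5: Yusuf → position 1, Farrukh → position 2, Wendy → position 3, Alice → position 4, Jing → position 5, Nikolai → position 6.

Yusuf, Farrukh, Wendy, Alice, Jing, Nikolai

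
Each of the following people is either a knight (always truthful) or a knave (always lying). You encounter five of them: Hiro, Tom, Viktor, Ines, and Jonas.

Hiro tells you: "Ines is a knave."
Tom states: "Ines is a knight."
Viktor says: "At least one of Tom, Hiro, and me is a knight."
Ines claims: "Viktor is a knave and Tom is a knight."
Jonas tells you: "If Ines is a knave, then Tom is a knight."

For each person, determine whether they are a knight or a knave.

Hiro: knight, Tom: knave, Viktor: knight, Ines: knave, Jonas: knave

Consider Hiro. Suppose Hiro is a knave.
Then no assignment of the remaining roles makes every statement match its speaker's type — contradiction.
So Hiro is a knight.
With that fixed, Viktor's statement is true, so Viktor is a knight.
With that fixed, Ines's statement is false, so Ines is a knave.
With that fixed, Tom's statement is false, so Tom is a knave.
With that fixed, Jonas's statement is false, so Jonas is a knave.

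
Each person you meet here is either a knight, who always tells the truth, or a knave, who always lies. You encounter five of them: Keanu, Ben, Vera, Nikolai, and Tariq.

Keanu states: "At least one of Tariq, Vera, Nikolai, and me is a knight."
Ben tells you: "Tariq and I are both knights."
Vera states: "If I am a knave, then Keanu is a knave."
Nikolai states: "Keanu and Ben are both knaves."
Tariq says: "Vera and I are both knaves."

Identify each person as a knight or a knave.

Keanu: knight, Ben: knave, Vera: knight, Nikolai: knave, Tariq: knave

Consider Keanu. Suppose Keanu is a knave.
Then no assignment of the remaining roles makes every statement match its speaker's type — contradiction.
So Keanu is a knight.
With that fixed, Nikolai's statement is false, so Nikolai is a knave.
Consider Ben. Suppose Ben is a knight.
Then no assignment of the remaining roles makes every statement match its speaker's type — contradiction.
So Ben is a knave.
Consider Vera. Suppose Vera is a knave.
Then whichever role Tariq has, Tariq's statement has the wrong truth value — contradiction.
So Vera is a knight.
With that fixed, Tariq's statement is false, so Tariq is a knave.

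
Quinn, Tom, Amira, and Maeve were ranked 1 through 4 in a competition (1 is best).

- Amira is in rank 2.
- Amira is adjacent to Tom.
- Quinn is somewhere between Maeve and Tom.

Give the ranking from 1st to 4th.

Tom, Amira, Quinn, Maeve

From clue 1: Amira → rank 2.
From clues 1–2: Tom is in {1,3}.
From clues 1–3: Tom → rank 1, Quinn → rank 3, Maeve → rank 4.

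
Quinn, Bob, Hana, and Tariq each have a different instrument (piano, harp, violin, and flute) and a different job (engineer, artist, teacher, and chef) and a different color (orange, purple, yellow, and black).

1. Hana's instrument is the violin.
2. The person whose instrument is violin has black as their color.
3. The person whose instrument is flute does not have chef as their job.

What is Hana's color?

black

With clues 1–2, orange, purple, and yellow are impossible for Hana's color.
That leaves black.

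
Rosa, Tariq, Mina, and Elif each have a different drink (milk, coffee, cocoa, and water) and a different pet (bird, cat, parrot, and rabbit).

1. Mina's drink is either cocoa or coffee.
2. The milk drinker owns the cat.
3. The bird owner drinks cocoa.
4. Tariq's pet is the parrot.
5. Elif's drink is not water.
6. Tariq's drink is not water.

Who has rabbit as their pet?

With clues 1–4, Tariq is impossible for the one with pet rabbit.
With clues 1–6, Elif and Mina are impossible for the one with pet rabbit.
That leaves Rosa.

Rosa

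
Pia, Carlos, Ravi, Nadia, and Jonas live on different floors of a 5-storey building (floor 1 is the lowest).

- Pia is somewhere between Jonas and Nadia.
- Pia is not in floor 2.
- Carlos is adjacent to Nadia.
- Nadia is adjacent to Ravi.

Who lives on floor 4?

With clues 1–4, Carlos, Jonas, Nadia, and Ravi are ruled out for floor 4.
So floor 4 is Pia.

Pia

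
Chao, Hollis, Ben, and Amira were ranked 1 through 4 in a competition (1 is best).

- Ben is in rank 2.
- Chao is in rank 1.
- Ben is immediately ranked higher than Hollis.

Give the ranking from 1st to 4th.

Chao, Ben, Hollis, Amira

From clue 1: Ben → rank 2.
From clues 1–2: Chao → rank 1.
From clues 1–3: Hollis → rank 3, Amira → rank 4.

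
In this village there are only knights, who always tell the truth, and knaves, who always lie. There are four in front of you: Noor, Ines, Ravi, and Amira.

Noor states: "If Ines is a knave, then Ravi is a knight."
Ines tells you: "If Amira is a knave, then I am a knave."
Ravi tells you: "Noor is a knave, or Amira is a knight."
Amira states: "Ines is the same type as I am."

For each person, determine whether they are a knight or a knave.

Noor: knight, Ines: knight, Ravi: knight, Amira: knight

Consider Noor. Suppose Noor is a knave.
Then no assignment of the remaining roles makes every statement match its speaker's type — contradiction.
So Noor is a knight.
Consider Ines. Suppose Ines is a knave.
Then Ines's own statement would have to be false, but it can't be — contradiction.
So Ines is a knight.
Consider Ravi. Suppose Ravi is a knave.
Then no assignment of the remaining roles makes every statement match its speaker's type — contradiction.
So Ravi is a knight.
Consider Amira. Suppose Amira is a knave.
Then Ines's statement comes out false, contradicting Ines being a knight.
So Amira is a knight.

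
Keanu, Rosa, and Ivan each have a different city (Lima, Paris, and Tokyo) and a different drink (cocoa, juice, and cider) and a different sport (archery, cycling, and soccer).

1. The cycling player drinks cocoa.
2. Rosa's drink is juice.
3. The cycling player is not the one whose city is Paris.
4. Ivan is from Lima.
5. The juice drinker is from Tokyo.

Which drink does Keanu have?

cider

With clues 1–2, juice is impossible for Keanu's drink.
With clues 1–5, cocoa is impossible for Keanu's drink.
That leaves cider.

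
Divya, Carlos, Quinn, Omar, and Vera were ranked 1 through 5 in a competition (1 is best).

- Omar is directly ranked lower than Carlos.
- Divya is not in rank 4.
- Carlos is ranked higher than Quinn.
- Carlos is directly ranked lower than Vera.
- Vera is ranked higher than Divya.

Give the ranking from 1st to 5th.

Vera, Carlos, Omar, Quinn, Divya

From clue 1: Carlos is in {1,2,3,4}.
From clues 1–2: Divya is in {1,2,3,5}.
From clues 1–3: Carlos is in {1,2,3}.
From clues 1–4: Divya is in {1,5}.
From clues 1–5: Vera → rank 1, Carlos → rank 2, Omar → rank 3, Quinn → rank 4, Divya → rank 5.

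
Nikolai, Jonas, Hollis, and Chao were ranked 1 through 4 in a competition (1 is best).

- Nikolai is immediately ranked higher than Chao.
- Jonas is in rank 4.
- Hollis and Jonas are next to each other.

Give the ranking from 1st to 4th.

Nikolai, Chao, Hollis, Jonas

From clue 1: Nikolai is in {1,2,3}.
From clues 1–2: Jonas → rank 4.
From clues 1–3: Nikolai → rank 1, Chao → rank 2, Hollis → rank 3.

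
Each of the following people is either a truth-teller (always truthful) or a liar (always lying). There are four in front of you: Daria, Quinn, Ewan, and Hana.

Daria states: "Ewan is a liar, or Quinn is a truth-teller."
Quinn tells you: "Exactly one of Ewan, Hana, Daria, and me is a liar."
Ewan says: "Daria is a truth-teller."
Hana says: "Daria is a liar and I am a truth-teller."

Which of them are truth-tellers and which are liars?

Daria: truth-teller, Quinn: truth-teller, Ewan: truth-teller, Hana: liar

Consider Daria. Suppose Daria is a liar.
Then no assignment of the remaining roles makes every statement match its speaker's type — contradiction.
So Daria is a truth-teller.
With that fixed, Ewan's statement is true, so Ewan is a truth-teller.
With that fixed, Hana's statement is false, so Hana is a liar.
Consider Quinn. Suppose Quinn is a liar.
Then Daria's statement comes out false, contradicting Daria being a truth-teller.
So Quinn is a truth-teller.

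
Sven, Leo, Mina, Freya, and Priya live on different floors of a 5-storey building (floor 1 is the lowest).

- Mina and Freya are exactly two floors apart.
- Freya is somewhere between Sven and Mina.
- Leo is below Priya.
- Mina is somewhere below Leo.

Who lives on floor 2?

With clues 1–3, Priya is ruled out for floor 2.
With clues 1–4, Freya, Mina, and Sven are ruled out for floor 2.
So floor 2 is Leo.

Leo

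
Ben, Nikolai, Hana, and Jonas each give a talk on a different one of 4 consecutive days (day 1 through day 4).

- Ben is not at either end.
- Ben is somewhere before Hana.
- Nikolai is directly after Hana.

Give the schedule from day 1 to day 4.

From clue 1: Ben is in {2,3}.
From clues 1–3: Jonas → day 1, Ben → day 2, Hana → day 3, Nikolai → day 4.

Jonas, Ben, Hana, Nikolai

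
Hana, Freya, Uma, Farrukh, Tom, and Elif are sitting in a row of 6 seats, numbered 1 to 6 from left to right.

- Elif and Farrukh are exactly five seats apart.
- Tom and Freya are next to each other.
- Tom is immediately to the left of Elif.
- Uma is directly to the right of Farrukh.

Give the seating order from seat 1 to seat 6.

Farrukh, Uma, Hana, Freya, Tom, Elif

From clue 1: Farrukh is in {1,6}.
From clues 1–3: Farrukh → seat 1, Freya → seat 4, Tom → seat 5, Elif → seat 6.
From clues 1–4: Uma → seat 2, Hana → seat 3.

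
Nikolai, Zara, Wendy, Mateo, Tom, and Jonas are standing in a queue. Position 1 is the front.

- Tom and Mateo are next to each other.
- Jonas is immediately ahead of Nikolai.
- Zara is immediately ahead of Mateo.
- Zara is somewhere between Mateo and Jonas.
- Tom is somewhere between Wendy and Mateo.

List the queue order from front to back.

Jonas, Nikolai, Zara, Mateo, Tom, Wendy

From clues 1–2: Nikolai is in {2,3,4,5,6}.
From clues 1–3: Nikolai is in {2,3,5,6}.
From clues 1–4: Nikolai is in {2,3}.
From clues 1–5: Jonas → position 1, Nikolai → position 2, Zara → position 3, Mateo → position 4, Tom → position 5, Wendy → position 6.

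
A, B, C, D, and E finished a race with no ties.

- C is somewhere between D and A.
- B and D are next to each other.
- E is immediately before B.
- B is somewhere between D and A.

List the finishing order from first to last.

A, C, E, B, D

From clue 1: C is in {2,3,4}.
From clues 1–3: A is in {1,5}.
From clues 1–4: A → place 1, C → place 2, E → place 3, B → place 4, D → place 5.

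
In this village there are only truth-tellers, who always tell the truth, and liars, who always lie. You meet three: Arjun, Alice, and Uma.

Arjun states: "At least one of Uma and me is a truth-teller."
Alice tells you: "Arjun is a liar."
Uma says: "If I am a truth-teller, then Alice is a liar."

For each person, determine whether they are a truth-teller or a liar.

Consider Arjun. Suppose Arjun is a liar.
Then no assignment of the remaining roles makes every statement match its speaker's type — contradiction.
So Arjun is a truth-teller.
With that fixed, Alice's statement is false, so Alice is a liar.
With that fixed, Uma's statement is true, so Uma is a truth-teller.

Arjun: truth-teller, Alice: liar, Uma: truth-teller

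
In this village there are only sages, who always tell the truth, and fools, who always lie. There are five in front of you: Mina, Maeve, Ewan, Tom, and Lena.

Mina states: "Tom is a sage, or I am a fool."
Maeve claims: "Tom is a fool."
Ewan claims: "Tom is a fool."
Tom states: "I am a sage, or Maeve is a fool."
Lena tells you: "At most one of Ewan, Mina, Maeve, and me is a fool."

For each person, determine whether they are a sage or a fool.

Consider Mina. Suppose Mina is a fool.
Then Mina's own statement would have to be false, but it can't be — contradiction.
So Mina is a sage.
Consider Maeve. Suppose Maeve is a sage.
Then no assignment of the remaining roles makes every statement match its speaker's type — contradiction.
So Maeve is a fool.
With that fixed, Tom's statement is true, so Tom is a sage.
With that fixed, Ewan's statement is false, so Ewan is a fool.
With that fixed, Lena's statement is false, so Lena is a fool.

Mina: sage, Maeve: fool, Ewan: fool, Tom: sage, Lena: fool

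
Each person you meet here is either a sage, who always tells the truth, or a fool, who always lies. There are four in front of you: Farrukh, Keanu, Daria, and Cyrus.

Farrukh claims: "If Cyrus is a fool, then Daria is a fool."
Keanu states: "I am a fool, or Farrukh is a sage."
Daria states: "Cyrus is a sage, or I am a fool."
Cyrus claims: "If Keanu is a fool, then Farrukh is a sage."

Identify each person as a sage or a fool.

Farrukh: sage, Keanu: sage, Daria: sage, Cyrus: sage

Consider Farrukh. Suppose Farrukh is a fool.
Then whichever role Keanu has, Keanu's statement has the wrong truth value — contradiction.
So Farrukh is a sage.
With that fixed, Keanu's statement is true, so Keanu is a sage.
With that fixed, Cyrus's statement is true, so Cyrus is a sage.
With that fixed, Daria's statement is true, so Daria is a sage.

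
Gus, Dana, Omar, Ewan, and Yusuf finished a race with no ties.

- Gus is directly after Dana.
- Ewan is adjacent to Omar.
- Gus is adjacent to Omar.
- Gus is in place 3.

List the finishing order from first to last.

From clue 1: Gus is in {2,3,4,5}.
From clues 1–2: Yusuf is in {1,3,5}.
From clues 1–3: Gus is in {2,3}.
From clues 1–4: Yusuf → place 1, Dana → place 2, Gus → place 3, Omar → place 4, Ewan → place 5.

Yusuf, Dana, Gus, Omar, Ewan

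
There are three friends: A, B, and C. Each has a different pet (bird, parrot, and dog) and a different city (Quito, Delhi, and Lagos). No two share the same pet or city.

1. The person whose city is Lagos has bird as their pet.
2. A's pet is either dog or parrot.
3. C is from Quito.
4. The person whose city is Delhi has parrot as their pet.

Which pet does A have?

parrot

With clues 1–2, bird is impossible for A's pet.
With clues 1–4, dog is impossible for A's pet.
That leaves parrot.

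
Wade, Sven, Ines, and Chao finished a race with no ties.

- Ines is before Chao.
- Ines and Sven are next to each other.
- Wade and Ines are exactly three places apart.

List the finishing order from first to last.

Ines, Sven, Chao, Wade

From clue 1: Ines is in {1,2,3}.
From clues 1–2: Chao is in {3,4}.
From clues 1–3: Ines → place 1, Sven → place 2, Chao → place 3, Wade → place 4.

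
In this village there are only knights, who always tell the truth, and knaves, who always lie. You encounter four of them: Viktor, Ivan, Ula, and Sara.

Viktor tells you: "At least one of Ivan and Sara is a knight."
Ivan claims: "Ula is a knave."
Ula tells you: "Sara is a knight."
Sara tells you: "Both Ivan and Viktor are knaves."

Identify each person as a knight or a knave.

Consider Viktor. Suppose Viktor is a knave.
Then no assignment of the remaining roles makes every statement match its speaker's type — contradiction.
So Viktor is a knight.
With that fixed, Sara's statement is false, so Sara is a knave.
With that fixed, Ula's statement is false, so Ula is a knave.
With that fixed, Ivan's statement is true, so Ivan is a knight.

Viktor: knight, Ivan: knight, Ula: knave, Sara: knave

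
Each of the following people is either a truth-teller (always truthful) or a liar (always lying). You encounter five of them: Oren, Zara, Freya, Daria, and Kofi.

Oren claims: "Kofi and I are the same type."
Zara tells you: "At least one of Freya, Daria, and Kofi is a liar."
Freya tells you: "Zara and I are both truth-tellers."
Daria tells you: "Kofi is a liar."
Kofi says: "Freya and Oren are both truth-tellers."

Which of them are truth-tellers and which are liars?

Oren: truth-teller, Zara: truth-teller, Freya: truth-teller, Daria: liar, Kofi: truth-teller

Consider Oren. Suppose Oren is a liar.
Then no assignment of the remaining roles makes every statement match its speaker's type — contradiction.
So Oren is a truth-teller.
Consider Zara. Suppose Zara is a liar.
Then no assignment of the remaining roles makes every statement match its speaker's type — contradiction.
So Zara is a truth-teller.
Consider Freya. Suppose Freya is a liar.
Then no assignment of the remaining roles makes every statement match its speaker's type — contradiction.
So Freya is a truth-teller.
With that fixed, Kofi's statement is true, so Kofi is a truth-teller.
With that fixed, Daria's statement is false, so Daria is a liar.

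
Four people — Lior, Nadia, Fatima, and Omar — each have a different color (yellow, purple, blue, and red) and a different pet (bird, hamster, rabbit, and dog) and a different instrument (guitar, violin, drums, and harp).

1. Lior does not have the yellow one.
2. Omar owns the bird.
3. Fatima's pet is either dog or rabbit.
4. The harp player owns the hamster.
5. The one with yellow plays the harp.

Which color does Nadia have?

With clues 1–5, blue, purple, and red are impossible for Nadia's color.
That leaves yellow.

yellow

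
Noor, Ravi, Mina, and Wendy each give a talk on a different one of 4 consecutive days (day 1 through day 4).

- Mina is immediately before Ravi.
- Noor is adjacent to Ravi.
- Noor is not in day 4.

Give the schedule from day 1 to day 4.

From clue 1: Ravi is in {2,3,4}.
From clues 1–2: Noor is in {3,4}.
From clues 1–3: Mina → day 1, Ravi → day 2, Noor → day 3, Wendy → day 4.

Mina, Ravi, Noor, Wendy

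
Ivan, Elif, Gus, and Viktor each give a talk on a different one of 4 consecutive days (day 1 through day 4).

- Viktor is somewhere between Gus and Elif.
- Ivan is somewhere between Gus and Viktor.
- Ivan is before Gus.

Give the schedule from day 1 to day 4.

From clue 1: Viktor is in {2,3}.
From clues 1–2: Ivan is in {2,3}.
From clues 1–3: Elif → day 1, Viktor → day 2, Ivan → day 3, Gus → day 4.

Elif, Viktor, Ivan, Gus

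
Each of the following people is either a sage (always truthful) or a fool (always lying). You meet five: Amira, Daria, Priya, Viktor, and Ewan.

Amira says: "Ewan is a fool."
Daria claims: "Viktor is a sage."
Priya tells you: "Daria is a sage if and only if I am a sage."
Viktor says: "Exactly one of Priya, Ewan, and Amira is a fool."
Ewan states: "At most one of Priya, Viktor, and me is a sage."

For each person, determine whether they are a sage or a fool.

Amira: sage, Daria: sage, Priya: sage, Viktor: sage, Ewan: fool

Consider Amira. Suppose Amira is a fool.
Then no assignment of the remaining roles makes every statement match its speaker's type — contradiction.
So Amira is a sage.
Consider Daria. Suppose Daria is a fool.
Then whichever role Priya has, Priya's statement has the wrong truth value — contradiction.
So Daria is a sage.
Consider Priya. Suppose Priya is a fool.
Then no assignment of the remaining roles makes every statement match its speaker's type — contradiction.
So Priya is a sage.
Consider Viktor. Suppose Viktor is a fool.
Then Daria's statement comes out false, contradicting Daria being a sage.
So Viktor is a sage.
With that fixed, Ewan's statement is false, so Ewan is a fool.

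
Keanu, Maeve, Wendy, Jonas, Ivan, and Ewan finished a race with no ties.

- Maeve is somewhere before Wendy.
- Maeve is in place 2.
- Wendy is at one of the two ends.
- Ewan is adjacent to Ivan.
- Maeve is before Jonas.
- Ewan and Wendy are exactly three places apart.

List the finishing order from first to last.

From clue 1: Maeve is in {1,2,3,4,5}.
From clues 1–2: Maeve → place 2.
From clues 1–3: Wendy → place 6.
From clues 1–4: Keanu is in {1,3,5}.
From clues 1–5: Keanu → place 1.
From clues 1–6: Ewan → place 3, Ivan → place 4, Jonas → place 5.

Keanu, Maeve, Ewan, Ivan, Jonas, Wendy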